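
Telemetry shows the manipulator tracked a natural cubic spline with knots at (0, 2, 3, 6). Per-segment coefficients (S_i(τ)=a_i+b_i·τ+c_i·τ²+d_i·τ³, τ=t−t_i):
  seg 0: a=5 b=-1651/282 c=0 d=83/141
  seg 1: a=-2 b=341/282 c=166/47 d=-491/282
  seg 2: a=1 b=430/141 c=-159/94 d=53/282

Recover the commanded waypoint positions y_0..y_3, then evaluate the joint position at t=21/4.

y_0 = S_0(0) = a_0 = 5
y_1 = S_1(0) = a_1 = -2
y_2 = S_2(0) = a_2 = 1
y_3 = S_2(3) = 0
t_q=21/4 is in segment 2 (τ=9/4); S_2(τ)=8659/6016

y_0=5 y_1=-2 y_2=1 y_3=0
S(21/4) = 8659/6016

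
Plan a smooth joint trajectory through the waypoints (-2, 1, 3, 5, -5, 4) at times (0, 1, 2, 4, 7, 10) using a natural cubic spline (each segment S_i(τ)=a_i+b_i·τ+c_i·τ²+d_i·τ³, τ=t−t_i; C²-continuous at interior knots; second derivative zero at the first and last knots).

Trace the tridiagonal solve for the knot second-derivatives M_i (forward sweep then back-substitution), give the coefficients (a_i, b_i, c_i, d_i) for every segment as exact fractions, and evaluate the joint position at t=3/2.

  seg 0: a=-2 b=7732/2361 c=0 d=-649/2361
  seg 1: a=1 b=5785/2361 c=-649/787 d=884/2361
  seg 2: a=3 b=4543/2361 c=235/787 d=-898/2361
  seg 3: a=5 b=-3413/2361 c=-1561/787 d=9592/21249
  seg 4: a=-5 b=-2735/2361 c=4909/2361 d=-4909/21249
S(3/2) = 6503/3148

Δ: Δ0=3, Δ1=2, Δ2=1, Δ3=-10/3, Δ4=3
row 1: diag=4, rhs=-6; c'=1/4, d'=-3/2
row 2: denom=6−1·1/4=23/4; d'=(-6−1·-3/2)/(23/4)=-18/23
row 3: denom=10−2·8/23=214/23; d'=(-26−2·-18/23)/(214/23)=-281/107
row 4: denom=12−3·69/214=2361/214; d'=(38−3·-281/107)/(2361/214)=9818/2361
back: M4=9818/2361
back: M3=-281/107−69/214·9818/2361=-3122/787
back: M2=-18/23−8/23·-3122/787=470/787
back: M1=-3/2−1/4·470/787=-1298/787
M: M0=0, M1=-1298/787, M2=470/787, M3=-3122/787, M4=9818/2361, M5=0
seg 0: a=-2, c=M0/2=0, d=(M1−M0)/(6·1)=-649/2361, b=Δ0−h0·(2M0+M1)/6=7732/2361
seg 1: a=1, c=M1/2=-649/787, d=(M2−M1)/(6·1)=884/2361, b=Δ1−h1·(2M1+M2)/6=5785/2361
seg 2: a=3, c=M2/2=235/787, d=(M3−M2)/(6·2)=-898/2361, b=Δ2−h2·(2M2+M3)/6=4543/2361
seg 3: a=5, c=M3/2=-1561/787, d=(M4−M3)/(6·3)=9592/21249, b=Δ3−h3·(2M3+M4)/6=-3413/2361
seg 4: a=-5, c=M4/2=4909/2361, d=(M5−M4)/(6·3)=-4909/21249, b=Δ4−h4·(2M4+M5)/6=-2735/2361
t_q=3/2 → seg 1, τ=1/2; S=1+5785/2361·τ+-649/787·τ²+884/2361·τ³=6503/3148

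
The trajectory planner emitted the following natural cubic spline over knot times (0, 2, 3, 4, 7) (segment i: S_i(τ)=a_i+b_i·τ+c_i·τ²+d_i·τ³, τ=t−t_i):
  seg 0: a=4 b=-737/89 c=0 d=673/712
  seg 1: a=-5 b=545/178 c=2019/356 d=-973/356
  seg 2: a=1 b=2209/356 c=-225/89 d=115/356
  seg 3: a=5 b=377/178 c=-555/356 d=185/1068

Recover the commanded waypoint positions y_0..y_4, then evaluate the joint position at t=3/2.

y_0=4 y_1=-5 y_2=1 y_3=5 y_4=2
S(3/2) = -29797/5696

y_0 = S_0(0) = a_0 = 4
y_1 = S_1(0) = a_1 = -5
y_2 = S_2(0) = a_2 = 1
y_3 = S_3(0) = a_3 = 5
y_4 = S_3(3) = 2
t_q=3/2 is in segment 0 (τ=3/2); S_0(τ)=-29797/5696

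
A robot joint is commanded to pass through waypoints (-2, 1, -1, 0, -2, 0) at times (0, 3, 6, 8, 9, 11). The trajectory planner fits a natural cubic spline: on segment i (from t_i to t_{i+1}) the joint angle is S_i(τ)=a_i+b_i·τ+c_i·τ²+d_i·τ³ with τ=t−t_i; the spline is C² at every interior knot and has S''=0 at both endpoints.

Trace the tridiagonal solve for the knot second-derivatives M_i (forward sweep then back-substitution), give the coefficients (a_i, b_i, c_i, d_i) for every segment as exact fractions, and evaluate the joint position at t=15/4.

  seg 0: a=-2 b=11837/7194 c=0 d=-4643/64746
  seg 1: a=1 b=-1046/3597 c=-4643/7194 d=11225/64746
  seg 2: a=-1 b=3725/7194 c=1097/1199 d=-3323/7194
  seg 3: a=0 b=-893/654 c=-2226/1199 d=8791/7194
  seg 4: a=-2 b=-5081/3597 c=4339/2398 d=-4339/14388
S(15/4) = 75509/153472

Δ: Δ0=1, Δ1=-2/3, Δ2=1/2, Δ3=-2, Δ4=1
row 1: diag=12, rhs=-10; c'=1/4, d'=-5/6
row 2: denom=10−3·1/4=37/4; d'=(7−3·-5/6)/(37/4)=38/37
row 3: denom=6−2·8/37=206/37; d'=(-15−2·38/37)/(206/37)=-631/206
row 4: denom=6−1·37/206=1199/206; d'=(18−1·-631/206)/(1199/206)=4339/1199
back: M4=4339/1199
back: M3=-631/206−37/206·4339/1199=-4452/1199
back: M2=38/37−8/37·-4452/1199=2194/1199
back: M1=-5/6−1/4·2194/1199=-4643/3597
M: M0=0, M1=-4643/3597, M2=2194/1199, M3=-4452/1199, M4=4339/1199, M5=0
seg 0: a=-2, c=M0/2=0, d=(M1−M0)/(6·3)=-4643/64746, b=Δ0−h0·(2M0+M1)/6=11837/7194
seg 1: a=1, c=M1/2=-4643/7194, d=(M2−M1)/(6·3)=11225/64746, b=Δ1−h1·(2M1+M2)/6=-1046/3597
seg 2: a=-1, c=M2/2=1097/1199, d=(M3−M2)/(6·2)=-3323/7194, b=Δ2−h2·(2M2+M3)/6=3725/7194
seg 3: a=0, c=M3/2=-2226/1199, d=(M4−M3)/(6·1)=8791/7194, b=Δ3−h3·(2M3+M4)/6=-893/654
seg 4: a=-2, c=M4/2=4339/2398, d=(M5−M4)/(6·2)=-4339/14388, b=Δ4−h4·(2M4+M5)/6=-5081/3597
t_q=15/4 → seg 1, τ=3/4; S=1+-1046/3597·τ+-4643/7194·τ²+11225/64746·τ³=75509/153472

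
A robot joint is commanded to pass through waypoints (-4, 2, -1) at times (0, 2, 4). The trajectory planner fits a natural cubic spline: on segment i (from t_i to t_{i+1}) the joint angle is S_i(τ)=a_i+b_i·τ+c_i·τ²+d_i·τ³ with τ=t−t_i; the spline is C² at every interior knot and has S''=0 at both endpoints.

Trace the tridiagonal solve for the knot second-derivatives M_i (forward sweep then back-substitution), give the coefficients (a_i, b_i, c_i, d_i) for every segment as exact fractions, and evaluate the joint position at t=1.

  seg 0: a=-4 b=33/8 c=0 d=-9/32
  seg 1: a=2 b=3/4 c=-27/16 d=9/32
S(1) = -5/32

Δ: Δ0=3, Δ1=-3/2
row 1: diag=8, rhs=-27; c'=1/4, d'=-27/8
back: M1=-27/8
M: M0=0, M1=-27/8, M2=0
seg 0: a=-4, c=M0/2=0, d=(M1−M0)/(6·2)=-9/32, b=Δ0−h0·(2M0+M1)/6=33/8
seg 1: a=2, c=M1/2=-27/16, d=(M2−M1)/(6·2)=9/32, b=Δ1−h1·(2M1+M2)/6=3/4
t_q=1 → seg 0, τ=1; S=-4+33/8·τ+0·τ²+-9/32·τ³=-5/32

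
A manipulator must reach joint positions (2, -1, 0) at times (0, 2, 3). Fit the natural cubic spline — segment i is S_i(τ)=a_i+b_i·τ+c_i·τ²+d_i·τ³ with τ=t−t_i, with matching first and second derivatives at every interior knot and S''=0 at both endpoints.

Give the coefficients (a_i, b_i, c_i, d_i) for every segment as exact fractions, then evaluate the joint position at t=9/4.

  seg 0: a=2 b=-7/3 c=0 d=5/24
  seg 1: a=-1 b=1/6 c=5/4 d=-5/12
S(9/4) = -227/256

Δ: Δ0=-3/2, Δ1=1
row 1: diag=6, rhs=15; c'=1/6, d'=5/2
back: M1=5/2
M: M0=0, M1=5/2, M2=0
seg 0: a=2, c=M0/2=0, d=(M1−M0)/(6·2)=5/24, b=Δ0−h0·(2M0+M1)/6=-7/3
seg 1: a=-1, c=M1/2=5/4, d=(M2−M1)/(6·1)=-5/12, b=Δ1−h1·(2M1+M2)/6=1/6
t_q=9/4 → seg 1, τ=1/4; S=-1+1/6·τ+5/4·τ²+-5/12·τ³=-227/256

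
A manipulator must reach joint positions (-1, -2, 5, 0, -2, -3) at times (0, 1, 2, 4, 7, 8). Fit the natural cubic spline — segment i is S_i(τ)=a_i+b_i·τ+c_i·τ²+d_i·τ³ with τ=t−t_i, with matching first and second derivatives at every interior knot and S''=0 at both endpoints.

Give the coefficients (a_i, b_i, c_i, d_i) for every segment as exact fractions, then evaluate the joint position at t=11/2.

  seg 0: a=-1 b=-32177/9030 c=0 d=23147/9030
  seg 1: a=-2 b=18632/4515 c=23147/3010 d=-8699/1806
  seg 2: a=5 b=6523/1290 c=-10174/1505 d=13463/9030
  seg 3: a=0 b=-36959/9030 c=3289/1505 d=-9421/27090
  seg 4: a=-2 b=-1672/4515 c=-2843/3010 d=2843/9030
S(11/2) = -11539/4816

Δ: Δ0=-1, Δ1=7, Δ2=-5/2, Δ3=-2/3, Δ4=-1
row 1: diag=4, rhs=48; c'=1/4, d'=12
row 2: denom=6−1·1/4=23/4; d'=(-57−1·12)/(23/4)=-12
row 3: denom=10−2·8/23=214/23; d'=(11−2·-12)/(214/23)=805/214
row 4: denom=8−3·69/214=1505/214; d'=(-2−3·805/214)/(1505/214)=-2843/1505
back: M4=-2843/1505
back: M3=805/214−69/214·-2843/1505=6578/1505
back: M2=-12−8/23·6578/1505=-20348/1505
back: M1=12−1/4·-20348/1505=23147/1505
M: M0=0, M1=23147/1505, M2=-20348/1505, M3=6578/1505, M4=-2843/1505, M5=0
seg 0: a=-1, c=M0/2=0, d=(M1−M0)/(6·1)=23147/9030, b=Δ0−h0·(2M0+M1)/6=-32177/9030
seg 1: a=-2, c=M1/2=23147/3010, d=(M2−M1)/(6·1)=-8699/1806, b=Δ1−h1·(2M1+M2)/6=18632/4515
seg 2: a=5, c=M2/2=-10174/1505, d=(M3−M2)/(6·2)=13463/9030, b=Δ2−h2·(2M2+M3)/6=6523/1290
seg 3: a=0, c=M3/2=3289/1505, d=(M4−M3)/(6·3)=-9421/27090, b=Δ3−h3·(2M3+M4)/6=-36959/9030
seg 4: a=-2, c=M4/2=-2843/3010, d=(M5−M4)/(6·1)=2843/9030, b=Δ4−h4·(2M4+M5)/6=-1672/4515
t_q=11/2 → seg 3, τ=3/2; S=0+-36959/9030·τ+3289/1505·τ²+-9421/27090·τ³=-11539/4816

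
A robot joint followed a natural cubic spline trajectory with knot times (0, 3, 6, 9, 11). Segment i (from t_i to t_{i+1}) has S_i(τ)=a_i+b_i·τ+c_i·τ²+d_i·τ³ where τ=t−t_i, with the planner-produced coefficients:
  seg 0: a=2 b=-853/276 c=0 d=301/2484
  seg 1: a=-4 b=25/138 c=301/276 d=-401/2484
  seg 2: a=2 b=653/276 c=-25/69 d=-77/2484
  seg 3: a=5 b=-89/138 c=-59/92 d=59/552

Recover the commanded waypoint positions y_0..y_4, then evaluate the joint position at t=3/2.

y_0=2 y_1=-4 y_2=2 y_3=5 y_4=2
S(3/2) = -1639/736

y_0 = S_0(0) = a_0 = 2
y_1 = S_1(0) = a_1 = -4
y_2 = S_2(0) = a_2 = 2
y_3 = S_3(0) = a_3 = 5
y_4 = S_3(2) = 2
t_q=3/2 is in segment 0 (τ=3/2); S_0(τ)=-1639/736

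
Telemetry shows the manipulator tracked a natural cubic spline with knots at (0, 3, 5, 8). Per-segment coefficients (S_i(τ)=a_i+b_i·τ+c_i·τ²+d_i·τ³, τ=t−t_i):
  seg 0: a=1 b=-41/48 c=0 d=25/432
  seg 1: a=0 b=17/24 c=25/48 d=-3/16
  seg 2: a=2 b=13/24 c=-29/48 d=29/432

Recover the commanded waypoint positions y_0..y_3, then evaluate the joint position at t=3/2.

y_0=1 y_1=0 y_2=2 y_3=0
S(3/2) = -11/128

y_0 = S_0(0) = a_0 = 1
y_1 = S_1(0) = a_1 = 0
y_2 = S_2(0) = a_2 = 2
y_3 = S_2(3) = 0
t_q=3/2 is in segment 0 (τ=3/2); S_0(τ)=-11/128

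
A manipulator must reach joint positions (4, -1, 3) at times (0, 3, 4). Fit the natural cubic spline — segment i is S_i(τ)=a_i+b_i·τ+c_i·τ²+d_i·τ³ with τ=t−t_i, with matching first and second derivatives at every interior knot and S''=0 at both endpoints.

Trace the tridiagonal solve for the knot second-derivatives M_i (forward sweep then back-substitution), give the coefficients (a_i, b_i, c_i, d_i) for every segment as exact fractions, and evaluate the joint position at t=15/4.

  seg 0: a=4 b=-91/24 c=0 d=17/72
  seg 1: a=-1 b=31/12 c=17/8 d=-17/24
S(15/4) = 939/512

Δ: Δ0=-5/3, Δ1=4
row 1: diag=8, rhs=34; c'=1/8, d'=17/4
back: M1=17/4
M: M0=0, M1=17/4, M2=0
seg 0: a=4, c=M0/2=0, d=(M1−M0)/(6·3)=17/72, b=Δ0−h0·(2M0+M1)/6=-91/24
seg 1: a=-1, c=M1/2=17/8, d=(M2−M1)/(6·1)=-17/24, b=Δ1−h1·(2M1+M2)/6=31/12
t_q=15/4 → seg 1, τ=3/4; S=-1+31/12·τ+17/8·τ²+-17/24·τ³=939/512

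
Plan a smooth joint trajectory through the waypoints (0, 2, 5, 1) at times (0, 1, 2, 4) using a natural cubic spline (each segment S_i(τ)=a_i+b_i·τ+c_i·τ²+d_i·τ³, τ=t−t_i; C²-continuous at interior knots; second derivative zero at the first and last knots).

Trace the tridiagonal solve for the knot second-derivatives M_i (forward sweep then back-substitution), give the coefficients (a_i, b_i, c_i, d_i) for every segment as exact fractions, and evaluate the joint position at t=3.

Δ: Δ0=2, Δ1=3, Δ2=-2
row 1: diag=4, rhs=6; c'=1/4, d'=3/2
row 2: denom=6−1·1/4=23/4; d'=(-30−1·3/2)/(23/4)=-126/23
back: M2=-126/23
back: M1=3/2−1/4·-126/23=66/23
M: M0=0, M1=66/23, M2=-126/23, M3=0
seg 0: a=0, c=M0/2=0, d=(M1−M0)/(6·1)=11/23, b=Δ0−h0·(2M0+M1)/6=35/23
seg 1: a=2, c=M1/2=33/23, d=(M2−M1)/(6·1)=-32/23, b=Δ1−h1·(2M1+M2)/6=68/23
seg 2: a=5, c=M2/2=-63/23, d=(M3−M2)/(6·2)=21/46, b=Δ2−h2·(2M2+M3)/6=38/23
t_q=3 → seg 2, τ=1; S=5+38/23·τ+-63/23·τ²+21/46·τ³=201/46

  seg 0: a=0 b=35/23 c=0 d=11/23
  seg 1: a=2 b=68/23 c=33/23 d=-32/23
  seg 2: a=5 b=38/23 c=-63/23 d=21/46
S(3) = 201/46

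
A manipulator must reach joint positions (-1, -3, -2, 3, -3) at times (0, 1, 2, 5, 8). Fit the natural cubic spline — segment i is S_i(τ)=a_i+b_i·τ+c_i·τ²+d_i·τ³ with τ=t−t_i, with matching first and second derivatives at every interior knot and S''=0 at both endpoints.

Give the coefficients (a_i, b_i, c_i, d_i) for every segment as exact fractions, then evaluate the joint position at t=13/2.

  seg 0: a=-1 b=-457/168 c=0 d=121/168
  seg 1: a=-3 b=-47/84 c=121/56 d=-101/168
  seg 2: a=-2 b=47/24 c=5/14 d=-229/1512
  seg 3: a=3 b=1/84 c=-169/168 d=169/1512
S(13/2) = 507/448

Δ: Δ0=-2, Δ1=1, Δ2=5/3, Δ3=-2
row 1: diag=4, rhs=18; c'=1/4, d'=9/2
row 2: denom=8−1·1/4=31/4; d'=(4−1·9/2)/(31/4)=-2/31
row 3: denom=12−3·12/31=336/31; d'=(-22−3·-2/31)/(336/31)=-169/84
back: M3=-169/84
back: M2=-2/31−12/31·-169/84=5/7
back: M1=9/2−1/4·5/7=121/28
M: M0=0, M1=121/28, M2=5/7, M3=-169/84, M4=0
seg 0: a=-1, c=M0/2=0, d=(M1−M0)/(6·1)=121/168, b=Δ0−h0·(2M0+M1)/6=-457/168
seg 1: a=-3, c=M1/2=121/56, d=(M2−M1)/(6·1)=-101/168, b=Δ1−h1·(2M1+M2)/6=-47/84
seg 2: a=-2, c=M2/2=5/14, d=(M3−M2)/(6·3)=-229/1512, b=Δ2−h2·(2M2+M3)/6=47/24
seg 3: a=3, c=M3/2=-169/168, d=(M4−M3)/(6·3)=169/1512, b=Δ3−h3·(2M3+M4)/6=1/84
t_q=13/2 → seg 3, τ=3/2; S=3+1/84·τ+-169/168·τ²+169/1512·τ³=507/448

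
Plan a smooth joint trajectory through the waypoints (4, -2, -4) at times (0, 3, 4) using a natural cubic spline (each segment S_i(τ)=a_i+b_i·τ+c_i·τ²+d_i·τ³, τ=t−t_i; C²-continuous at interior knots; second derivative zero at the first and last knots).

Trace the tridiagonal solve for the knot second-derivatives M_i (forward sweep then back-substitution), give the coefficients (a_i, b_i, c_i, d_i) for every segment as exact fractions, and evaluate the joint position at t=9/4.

Δ: Δ0=-2, Δ1=-2
row 1: diag=8, rhs=0; c'=1/8, d'=0
back: M1=0
M: M0=0, M1=0, M2=0
seg 0: a=4, c=M0/2=0, d=(M1−M0)/(6·3)=0, b=Δ0−h0·(2M0+M1)/6=-2
seg 1: a=-2, c=M1/2=0, d=(M2−M1)/(6·1)=0, b=Δ1−h1·(2M1+M2)/6=-2
t_q=9/4 → seg 0, τ=9/4; S=4+-2·τ+0·τ²+0·τ³=-1/2

  seg 0: a=4 b=-2 c=0 d=0
  seg 1: a=-2 b=-2 c=0 d=0
S(9/4) = -1/2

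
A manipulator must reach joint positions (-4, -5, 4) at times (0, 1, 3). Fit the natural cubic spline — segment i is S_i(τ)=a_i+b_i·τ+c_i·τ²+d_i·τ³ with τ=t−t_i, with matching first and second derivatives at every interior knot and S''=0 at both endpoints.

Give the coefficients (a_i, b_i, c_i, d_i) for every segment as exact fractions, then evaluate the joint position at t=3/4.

Δ: Δ0=-1, Δ1=9/2
row 1: diag=6, rhs=33; c'=1/3, d'=11/2
back: M1=11/2
M: M0=0, M1=11/2, M2=0
seg 0: a=-4, c=M0/2=0, d=(M1−M0)/(6·1)=11/12, b=Δ0−h0·(2M0+M1)/6=-23/12
seg 1: a=-5, c=M1/2=11/4, d=(M2−M1)/(6·2)=-11/24, b=Δ1−h1·(2M1+M2)/6=5/6
t_q=3/4 → seg 0, τ=3/4; S=-4+-23/12·τ+0·τ²+11/12·τ³=-1293/256

  seg 0: a=-4 b=-23/12 c=0 d=11/12
  seg 1: a=-5 b=5/6 c=11/4 d=-11/24
S(3/4) = -1293/256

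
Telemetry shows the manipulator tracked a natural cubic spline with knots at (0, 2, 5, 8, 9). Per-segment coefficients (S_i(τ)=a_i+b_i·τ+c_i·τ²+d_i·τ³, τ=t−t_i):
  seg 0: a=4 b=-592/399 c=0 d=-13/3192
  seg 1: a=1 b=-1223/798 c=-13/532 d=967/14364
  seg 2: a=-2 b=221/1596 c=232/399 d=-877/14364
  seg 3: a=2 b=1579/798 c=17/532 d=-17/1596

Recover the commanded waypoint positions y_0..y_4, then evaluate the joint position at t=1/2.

y_0=4 y_1=1 y_2=-2 y_3=2 y_4=4
S(1/2) = 27729/8512

y_0 = S_0(0) = a_0 = 4
y_1 = S_1(0) = a_1 = 1
y_2 = S_2(0) = a_2 = -2
y_3 = S_3(0) = a_3 = 2
y_4 = S_3(1) = 4
t_q=1/2 is in segment 0 (τ=1/2); S_0(τ)=27729/8512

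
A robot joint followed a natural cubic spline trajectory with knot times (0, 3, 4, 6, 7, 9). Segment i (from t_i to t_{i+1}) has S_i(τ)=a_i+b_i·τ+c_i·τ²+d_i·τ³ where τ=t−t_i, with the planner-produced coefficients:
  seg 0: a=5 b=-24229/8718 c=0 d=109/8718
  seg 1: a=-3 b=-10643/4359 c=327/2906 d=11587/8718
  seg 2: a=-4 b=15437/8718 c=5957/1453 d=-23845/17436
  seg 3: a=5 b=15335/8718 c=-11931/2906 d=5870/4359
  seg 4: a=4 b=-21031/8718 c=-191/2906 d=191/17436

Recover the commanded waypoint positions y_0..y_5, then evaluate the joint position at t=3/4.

y_0 = S_0(0) = a_0 = 5
y_1 = S_1(0) = a_1 = -3
y_2 = S_2(0) = a_2 = -4
y_3 = S_3(0) = a_3 = 5
y_4 = S_4(0) = a_4 = 4
y_5 = S_4(2) = -1
t_q=3/4 is in segment 0 (τ=3/4); S_0(τ)=543237/185984

y_0=5 y_1=-3 y_2=-4 y_3=5 y_4=4 y_5=-1
S(3/4) = 543237/185984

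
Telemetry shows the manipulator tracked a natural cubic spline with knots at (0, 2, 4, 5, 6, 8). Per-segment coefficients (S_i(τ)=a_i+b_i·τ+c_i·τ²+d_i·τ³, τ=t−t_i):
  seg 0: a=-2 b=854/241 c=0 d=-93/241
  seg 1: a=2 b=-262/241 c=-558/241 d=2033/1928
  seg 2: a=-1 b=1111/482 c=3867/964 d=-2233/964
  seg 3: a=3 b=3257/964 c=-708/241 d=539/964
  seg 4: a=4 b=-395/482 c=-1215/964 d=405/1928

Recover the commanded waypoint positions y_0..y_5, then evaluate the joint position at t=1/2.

y_0 = S_0(0) = a_0 = -2
y_1 = S_1(0) = a_1 = 2
y_2 = S_2(0) = a_2 = -1
y_3 = S_3(0) = a_3 = 3
y_4 = S_4(0) = a_4 = 4
y_5 = S_4(2) = -1
t_q=1/2 is in segment 0 (τ=1/2); S_0(τ)=-533/1928

y_0=-2 y_1=2 y_2=-1 y_3=3 y_4=4 y_5=-1
S(1/2) = -533/1928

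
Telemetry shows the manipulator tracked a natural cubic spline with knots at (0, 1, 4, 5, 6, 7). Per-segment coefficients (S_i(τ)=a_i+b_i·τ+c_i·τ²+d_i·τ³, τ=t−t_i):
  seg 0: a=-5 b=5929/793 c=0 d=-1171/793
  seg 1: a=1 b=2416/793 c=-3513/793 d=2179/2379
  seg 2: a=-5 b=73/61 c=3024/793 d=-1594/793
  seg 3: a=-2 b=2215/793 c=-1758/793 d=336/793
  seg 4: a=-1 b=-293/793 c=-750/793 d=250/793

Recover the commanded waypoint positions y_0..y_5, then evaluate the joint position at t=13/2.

y_0 = S_0(0) = a_0 = -5
y_1 = S_1(0) = a_1 = 1
y_2 = S_2(0) = a_2 = -5
y_3 = S_3(0) = a_3 = -2
y_4 = S_4(0) = a_4 = -1
y_5 = S_4(1) = -2
t_q=13/2 is in segment 4 (τ=1/2); S_4(τ)=-4383/3172

y_0=-5 y_1=1 y_2=-5 y_3=-2 y_4=-1 y_5=-2
S(13/2) = -4383/3172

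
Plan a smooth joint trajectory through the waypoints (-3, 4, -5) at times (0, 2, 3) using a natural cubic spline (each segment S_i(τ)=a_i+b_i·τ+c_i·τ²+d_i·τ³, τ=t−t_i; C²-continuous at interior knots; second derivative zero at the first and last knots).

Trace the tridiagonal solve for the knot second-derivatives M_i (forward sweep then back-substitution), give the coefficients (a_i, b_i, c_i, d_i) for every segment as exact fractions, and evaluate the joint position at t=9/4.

  seg 0: a=-3 b=23/3 c=0 d=-25/24
  seg 1: a=4 b=-29/6 c=-25/4 d=25/12
S(9/4) = 623/256

Δ: Δ0=7/2, Δ1=-9
row 1: diag=6, rhs=-75; c'=1/6, d'=-25/2
back: M1=-25/2
M: M0=0, M1=-25/2, M2=0
seg 0: a=-3, c=M0/2=0, d=(M1−M0)/(6·2)=-25/24, b=Δ0−h0·(2M0+M1)/6=23/3
seg 1: a=4, c=M1/2=-25/4, d=(M2−M1)/(6·1)=25/12, b=Δ1−h1·(2M1+M2)/6=-29/6
t_q=9/4 → seg 1, τ=1/4; S=4+-29/6·τ+-25/4·τ²+25/12·τ³=623/256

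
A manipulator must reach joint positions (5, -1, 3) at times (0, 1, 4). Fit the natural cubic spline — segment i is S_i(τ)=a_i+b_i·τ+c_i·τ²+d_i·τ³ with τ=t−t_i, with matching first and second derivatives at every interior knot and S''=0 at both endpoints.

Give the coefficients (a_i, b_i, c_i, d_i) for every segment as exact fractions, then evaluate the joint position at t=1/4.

Δ: Δ0=-6, Δ1=4/3
row 1: diag=8, rhs=44; c'=3/8, d'=11/2
back: M1=11/2
M: M0=0, M1=11/2, M2=0
seg 0: a=5, c=M0/2=0, d=(M1−M0)/(6·1)=11/12, b=Δ0−h0·(2M0+M1)/6=-83/12
seg 1: a=-1, c=M1/2=11/4, d=(M2−M1)/(6·3)=-11/36, b=Δ1−h1·(2M1+M2)/6=-25/6
t_q=1/4 → seg 0, τ=1/4; S=5+-83/12·τ+0·τ²+11/12·τ³=841/256

  seg 0: a=5 b=-83/12 c=0 d=11/12
  seg 1: a=-1 b=-25/6 c=11/4 d=-11/36
S(1/4) = 841/256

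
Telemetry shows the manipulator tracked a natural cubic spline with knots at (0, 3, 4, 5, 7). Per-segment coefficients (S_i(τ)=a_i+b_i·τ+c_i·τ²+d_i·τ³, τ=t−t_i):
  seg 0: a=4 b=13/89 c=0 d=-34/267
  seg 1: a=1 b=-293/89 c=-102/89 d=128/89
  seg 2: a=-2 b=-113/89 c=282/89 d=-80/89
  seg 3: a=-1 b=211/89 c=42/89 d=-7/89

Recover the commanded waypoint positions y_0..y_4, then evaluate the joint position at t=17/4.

y_0=4 y_1=1 y_2=-2 y_3=-1 y_4=5
S(17/4) = -1519/712

y_0 = S_0(0) = a_0 = 4
y_1 = S_1(0) = a_1 = 1
y_2 = S_2(0) = a_2 = -2
y_3 = S_3(0) = a_3 = -1
y_4 = S_3(2) = 5
t_q=17/4 is in segment 2 (τ=1/4); S_2(τ)=-1519/712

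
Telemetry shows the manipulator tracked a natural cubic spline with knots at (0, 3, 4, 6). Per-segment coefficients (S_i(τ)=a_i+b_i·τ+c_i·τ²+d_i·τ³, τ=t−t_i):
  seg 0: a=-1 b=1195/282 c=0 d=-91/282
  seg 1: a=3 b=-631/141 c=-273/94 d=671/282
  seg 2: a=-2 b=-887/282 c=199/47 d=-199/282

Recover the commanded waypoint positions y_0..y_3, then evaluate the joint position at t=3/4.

y_0 = S_0(0) = a_0 = -1
y_1 = S_1(0) = a_1 = 3
y_2 = S_2(0) = a_2 = -2
y_3 = S_2(2) = 3
t_q=3/4 is in segment 0 (τ=3/4); S_0(τ)=12285/6016

y_0=-1 y_1=3 y_2=-2 y_3=3
S(3/4) = 12285/6016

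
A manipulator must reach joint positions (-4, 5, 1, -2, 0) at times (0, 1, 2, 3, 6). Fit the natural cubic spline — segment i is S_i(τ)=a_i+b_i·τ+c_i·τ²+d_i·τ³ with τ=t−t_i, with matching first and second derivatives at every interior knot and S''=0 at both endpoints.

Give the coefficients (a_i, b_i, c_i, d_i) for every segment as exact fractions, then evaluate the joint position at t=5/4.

Δ: Δ0=9, Δ1=-4, Δ2=-3, Δ3=2/3
row 1: diag=4, rhs=-78; c'=1/4, d'=-39/2
row 2: denom=4−1·1/4=15/4; d'=(6−1·-39/2)/(15/4)=34/5
row 3: denom=8−1·4/15=116/15; d'=(22−1·34/5)/(116/15)=57/29
back: M3=57/29
back: M2=34/5−4/15·57/29=182/29
back: M1=-39/2−1/4·182/29=-611/29
M: M0=0, M1=-611/29, M2=182/29, M3=57/29, M4=0
seg 0: a=-4, c=M0/2=0, d=(M1−M0)/(6·1)=-611/174, b=Δ0−h0·(2M0+M1)/6=2177/174
seg 1: a=5, c=M1/2=-611/58, d=(M2−M1)/(6·1)=793/174, b=Δ1−h1·(2M1+M2)/6=172/87
seg 2: a=1, c=M2/2=91/29, d=(M3−M2)/(6·1)=-125/174, b=Δ2−h2·(2M2+M3)/6=-943/174
seg 3: a=-2, c=M3/2=57/58, d=(M4−M3)/(6·3)=-19/174, b=Δ3−h3·(2M3+M4)/6=-113/87
t_q=5/4 → seg 1, τ=1/4; S=5+172/87·τ+-611/58·τ²+793/174·τ³=18215/3712

  seg 0: a=-4 b=2177/174 c=0 d=-611/174
  seg 1: a=5 b=172/87 c=-611/58 d=793/174
  seg 2: a=1 b=-943/174 c=91/29 d=-125/174
  seg 3: a=-2 b=-113/87 c=57/58 d=-19/174
S(5/4) = 18215/3712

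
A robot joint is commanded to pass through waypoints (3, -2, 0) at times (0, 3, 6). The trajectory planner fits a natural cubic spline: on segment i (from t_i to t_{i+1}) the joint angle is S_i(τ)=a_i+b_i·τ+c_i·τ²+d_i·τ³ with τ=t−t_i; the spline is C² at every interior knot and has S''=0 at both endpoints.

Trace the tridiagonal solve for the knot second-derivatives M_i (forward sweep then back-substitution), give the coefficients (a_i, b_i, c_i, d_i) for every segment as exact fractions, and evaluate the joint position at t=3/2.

Δ: Δ0=-5/3, Δ1=2/3
row 1: diag=12, rhs=14; c'=1/4, d'=7/6
back: M1=7/6
M: M0=0, M1=7/6, M2=0
seg 0: a=3, c=M0/2=0, d=(M1−M0)/(6·3)=7/108, b=Δ0−h0·(2M0+M1)/6=-9/4
seg 1: a=-2, c=M1/2=7/12, d=(M2−M1)/(6·3)=-7/108, b=Δ1−h1·(2M1+M2)/6=-1/2
t_q=3/2 → seg 0, τ=3/2; S=3+-9/4·τ+0·τ²+7/108·τ³=-5/32

  seg 0: a=3 b=-9/4 c=0 d=7/108
  seg 1: a=-2 b=-1/2 c=7/12 d=-7/108
S(3/2) = -5/32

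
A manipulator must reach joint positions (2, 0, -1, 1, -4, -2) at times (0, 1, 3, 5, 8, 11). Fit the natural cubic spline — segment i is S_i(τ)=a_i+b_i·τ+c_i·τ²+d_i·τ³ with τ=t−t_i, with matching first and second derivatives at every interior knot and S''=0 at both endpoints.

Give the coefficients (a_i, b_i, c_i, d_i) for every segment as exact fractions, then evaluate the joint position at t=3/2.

Δ: Δ0=-2, Δ1=-1/2, Δ2=1, Δ3=-5/3, Δ4=2/3
row 1: diag=6, rhs=9; c'=1/3, d'=3/2
row 2: denom=8−2·1/3=22/3; d'=(9−2·3/2)/(22/3)=9/11
row 3: denom=10−2·3/11=104/11; d'=(-16−2·9/11)/(104/11)=-97/52
row 4: denom=12−3·33/104=1149/104; d'=(14−3·-97/52)/(1149/104)=2038/1149
back: M4=2038/1149
back: M3=-97/52−33/104·2038/1149=-930/383
back: M2=9/11−3/11·-930/383=567/383
back: M1=3/2−1/3·567/383=771/766
M: M0=0, M1=771/766, M2=567/383, M3=-930/383, M4=2038/1149, M5=0
seg 0: a=2, c=M0/2=0, d=(M1−M0)/(6·1)=257/1532, b=Δ0−h0·(2M0+M1)/6=-3321/1532
seg 1: a=0, c=M1/2=771/1532, d=(M2−M1)/(6·2)=121/3064, b=Δ1−h1·(2M1+M2)/6=-1275/766
seg 2: a=-1, c=M2/2=567/766, d=(M3−M2)/(6·2)=-499/1532, b=Δ2−h2·(2M2+M3)/6=315/383
seg 3: a=1, c=M3/2=-465/383, d=(M4−M3)/(6·3)=2414/10341, b=Δ3−h3·(2M3+M4)/6=-48/383
seg 4: a=-4, c=M4/2=1019/1149, d=(M5−M4)/(6·3)=-1019/10341, b=Δ4−h4·(2M4+M5)/6=-424/383
t_q=3/2 → seg 1, τ=1/2; S=0+-1275/766·τ+771/1532·τ²+121/3064·τ³=-17195/24512

  seg 0: a=2 b=-3321/1532 c=0 d=257/1532
  seg 1: a=0 b=-1275/766 c=771/1532 d=121/3064
  seg 2: a=-1 b=315/383 c=567/766 d=-499/1532
  seg 3: a=1 b=-48/383 c=-465/383 d=2414/10341
  seg 4: a=-4 b=-424/383 c=1019/1149 d=-1019/10341
S(3/2) = -17195/24512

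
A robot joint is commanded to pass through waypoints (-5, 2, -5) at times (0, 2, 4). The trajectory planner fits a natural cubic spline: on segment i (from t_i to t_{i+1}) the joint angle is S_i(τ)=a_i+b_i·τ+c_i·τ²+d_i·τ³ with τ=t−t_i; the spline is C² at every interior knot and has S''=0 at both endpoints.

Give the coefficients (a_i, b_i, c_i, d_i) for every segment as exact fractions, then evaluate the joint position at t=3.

  seg 0: a=-5 b=21/4 c=0 d=-7/16
  seg 1: a=2 b=0 c=-21/8 d=7/16
S(3) = -3/16

Δ: Δ0=7/2, Δ1=-7/2
row 1: diag=8, rhs=-42; c'=1/4, d'=-21/4
back: M1=-21/4
M: M0=0, M1=-21/4, M2=0
seg 0: a=-5, c=M0/2=0, d=(M1−M0)/(6·2)=-7/16, b=Δ0−h0·(2M0+M1)/6=21/4
seg 1: a=2, c=M1/2=-21/8, d=(M2−M1)/(6·2)=7/16, b=Δ1−h1·(2M1+M2)/6=0
t_q=3 → seg 1, τ=1; S=2+0·τ+-21/8·τ²+7/16·τ³=-3/16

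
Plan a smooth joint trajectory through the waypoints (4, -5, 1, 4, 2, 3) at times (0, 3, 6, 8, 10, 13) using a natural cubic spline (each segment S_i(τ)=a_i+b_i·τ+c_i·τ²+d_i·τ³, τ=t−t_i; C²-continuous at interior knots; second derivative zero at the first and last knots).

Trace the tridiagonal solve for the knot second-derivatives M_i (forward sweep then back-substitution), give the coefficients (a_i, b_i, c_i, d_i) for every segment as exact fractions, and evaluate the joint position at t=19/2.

Δ: Δ0=-3, Δ1=2, Δ2=3/2, Δ3=-1, Δ4=1/3
row 1: diag=12, rhs=30; c'=1/4, d'=5/2
row 2: denom=10−3·1/4=37/4; d'=(-3−3·5/2)/(37/4)=-42/37
row 3: denom=8−2·8/37=280/37; d'=(-15−2·-42/37)/(280/37)=-471/280
row 4: denom=10−2·37/140=663/70; d'=(8−2·-471/280)/(663/70)=1591/1326
back: M4=1591/1326
back: M3=-471/280−37/140·1591/1326=-2651/1326
back: M2=-42/37−8/37·-2651/1326=-466/663
back: M1=5/2−1/4·-466/663=1774/663
M: M0=0, M1=1774/663, M2=-466/663, M3=-2651/1326, M4=1591/1326, M5=0
seg 0: a=4, c=M0/2=0, d=(M1−M0)/(6·3)=887/5967, b=Δ0−h0·(2M0+M1)/6=-2876/663
seg 1: a=-5, c=M1/2=887/663, d=(M2−M1)/(6·3)=-1120/5967, b=Δ1−h1·(2M1+M2)/6=-215/663
seg 2: a=1, c=M2/2=-233/663, d=(M3−M2)/(6·2)=-191/1768, b=Δ2−h2·(2M2+M3)/6=1747/663
seg 3: a=4, c=M3/2=-2651/2652, d=(M4−M3)/(6·2)=707/2652, b=Δ3−h3·(2M3+M4)/6=-89/1326
seg 4: a=2, c=M4/2=1591/2652, d=(M5−M4)/(6·3)=-1591/23868, b=Δ4−h4·(2M4+M5)/6=-383/442
t_q=19/2 → seg 3, τ=3/2; S=4+-89/1326·τ+-2651/2652·τ²+707/2652·τ³=18033/7072

  seg 0: a=4 b=-2876/663 c=0 d=887/5967
  seg 1: a=-5 b=-215/663 c=887/663 d=-1120/5967
  seg 2: a=1 b=1747/663 c=-233/663 d=-191/1768
  seg 3: a=4 b=-89/1326 c=-2651/2652 d=707/2652
  seg 4: a=2 b=-383/442 c=1591/2652 d=-1591/23868
S(19/2) = 18033/7072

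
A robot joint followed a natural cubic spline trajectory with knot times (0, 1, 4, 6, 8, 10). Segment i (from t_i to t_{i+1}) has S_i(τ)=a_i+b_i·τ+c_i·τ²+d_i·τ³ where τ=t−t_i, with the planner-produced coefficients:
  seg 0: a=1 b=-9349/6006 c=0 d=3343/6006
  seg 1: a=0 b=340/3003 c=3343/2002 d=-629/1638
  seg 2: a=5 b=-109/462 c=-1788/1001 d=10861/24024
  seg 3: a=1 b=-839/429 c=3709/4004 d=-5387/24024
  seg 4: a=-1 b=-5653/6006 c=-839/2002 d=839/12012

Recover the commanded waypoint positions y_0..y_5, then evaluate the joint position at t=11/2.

y_0=1 y_1=0 y_2=5 y_3=1 y_4=-1 y_5=-4
S(11/2) = 137925/64064

y_0 = S_0(0) = a_0 = 1
y_1 = S_1(0) = a_1 = 0
y_2 = S_2(0) = a_2 = 5
y_3 = S_3(0) = a_3 = 1
y_4 = S_4(0) = a_4 = -1
y_5 = S_4(2) = -4
t_q=11/2 is in segment 2 (τ=3/2); S_2(τ)=137925/64064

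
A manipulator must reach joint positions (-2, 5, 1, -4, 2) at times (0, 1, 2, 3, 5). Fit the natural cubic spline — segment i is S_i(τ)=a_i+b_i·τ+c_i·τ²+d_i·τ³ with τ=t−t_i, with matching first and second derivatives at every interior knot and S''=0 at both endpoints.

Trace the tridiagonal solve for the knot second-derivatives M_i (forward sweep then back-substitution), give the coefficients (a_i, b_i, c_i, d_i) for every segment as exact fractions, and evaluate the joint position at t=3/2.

  seg 0: a=-2 b=841/86 c=0 d=-239/86
  seg 1: a=5 b=62/43 c=-717/86 d=249/86
  seg 2: a=1 b=-563/86 c=15/43 d=103/86
  seg 3: a=-4 b=-97/43 c=339/86 d=-113/172
S(3/2) = 2751/688

Δ: Δ0=7, Δ1=-4, Δ2=-5, Δ3=3
row 1: diag=4, rhs=-66; c'=1/4, d'=-33/2
row 2: denom=4−1·1/4=15/4; d'=(-6−1·-33/2)/(15/4)=14/5
row 3: denom=6−1·4/15=86/15; d'=(48−1·14/5)/(86/15)=339/43
back: M3=339/43
back: M2=14/5−4/15·339/43=30/43
back: M1=-33/2−1/4·30/43=-717/43
M: M0=0, M1=-717/43, M2=30/43, M3=339/43, M4=0
seg 0: a=-2, c=M0/2=0, d=(M1−M0)/(6·1)=-239/86, b=Δ0−h0·(2M0+M1)/6=841/86
seg 1: a=5, c=M1/2=-717/86, d=(M2−M1)/(6·1)=249/86, b=Δ1−h1·(2M1+M2)/6=62/43
seg 2: a=1, c=M2/2=15/43, d=(M3−M2)/(6·1)=103/86, b=Δ2−h2·(2M2+M3)/6=-563/86
seg 3: a=-4, c=M3/2=339/86, d=(M4−M3)/(6·2)=-113/172, b=Δ3−h3·(2M3+M4)/6=-97/43
t_q=3/2 → seg 1, τ=1/2; S=5+62/43·τ+-717/86·τ²+249/86·τ³=2751/688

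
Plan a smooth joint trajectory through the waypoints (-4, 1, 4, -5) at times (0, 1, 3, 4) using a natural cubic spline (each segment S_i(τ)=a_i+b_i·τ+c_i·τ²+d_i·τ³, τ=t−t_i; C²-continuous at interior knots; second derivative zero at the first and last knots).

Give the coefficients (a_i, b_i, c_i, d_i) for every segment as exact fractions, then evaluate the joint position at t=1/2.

  seg 0: a=-4 b=5 c=0 d=0
  seg 1: a=1 b=5 c=0 d=-7/8
  seg 2: a=4 b=-11/2 c=-21/4 d=7/4
S(1/2) = -3/2

Δ: Δ0=5, Δ1=3/2, Δ2=-9
row 1: diag=6, rhs=-21; c'=1/3, d'=-7/2
row 2: denom=6−2·1/3=16/3; d'=(-63−2·-7/2)/(16/3)=-21/2
back: M2=-21/2
back: M1=-7/2−1/3·-21/2=0
M: M0=0, M1=0, M2=-21/2, M3=0
seg 0: a=-4, c=M0/2=0, d=(M1−M0)/(6·1)=0, b=Δ0−h0·(2M0+M1)/6=5
seg 1: a=1, c=M1/2=0, d=(M2−M1)/(6·2)=-7/8, b=Δ1−h1·(2M1+M2)/6=5
seg 2: a=4, c=M2/2=-21/4, d=(M3−M2)/(6·1)=7/4, b=Δ2−h2·(2M2+M3)/6=-11/2
t_q=1/2 → seg 0, τ=1/2; S=-4+5·τ+0·τ²+0·τ³=-3/2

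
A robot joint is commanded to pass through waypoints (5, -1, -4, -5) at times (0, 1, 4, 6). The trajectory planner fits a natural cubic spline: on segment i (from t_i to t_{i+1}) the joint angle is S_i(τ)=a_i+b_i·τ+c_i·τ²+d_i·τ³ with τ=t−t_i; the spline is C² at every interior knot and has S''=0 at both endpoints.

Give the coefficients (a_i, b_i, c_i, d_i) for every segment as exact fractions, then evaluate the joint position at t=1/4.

Δ: Δ0=-6, Δ1=-1, Δ2=-1/2
row 1: diag=8, rhs=30; c'=3/8, d'=15/4
row 2: denom=10−3·3/8=71/8; d'=(3−3·15/4)/(71/8)=-66/71
back: M2=-66/71
back: M1=15/4−3/8·-66/71=291/71
M: M0=0, M1=291/71, M2=-66/71, M3=0
seg 0: a=5, c=M0/2=0, d=(M1−M0)/(6·1)=97/142, b=Δ0−h0·(2M0+M1)/6=-949/142
seg 1: a=-1, c=M1/2=291/142, d=(M2−M1)/(6·3)=-119/426, b=Δ1−h1·(2M1+M2)/6=-329/71
seg 2: a=-4, c=M2/2=-33/71, d=(M3−M2)/(6·2)=11/142, b=Δ2−h2·(2M2+M3)/6=17/142
t_q=1/4 → seg 0, τ=1/4; S=5+-949/142·τ+0·τ²+97/142·τ³=30353/9088

  seg 0: a=5 b=-949/142 c=0 d=97/142
  seg 1: a=-1 b=-329/71 c=291/142 d=-119/426
  seg 2: a=-4 b=17/142 c=-33/71 d=11/142
S(1/4) = 30353/9088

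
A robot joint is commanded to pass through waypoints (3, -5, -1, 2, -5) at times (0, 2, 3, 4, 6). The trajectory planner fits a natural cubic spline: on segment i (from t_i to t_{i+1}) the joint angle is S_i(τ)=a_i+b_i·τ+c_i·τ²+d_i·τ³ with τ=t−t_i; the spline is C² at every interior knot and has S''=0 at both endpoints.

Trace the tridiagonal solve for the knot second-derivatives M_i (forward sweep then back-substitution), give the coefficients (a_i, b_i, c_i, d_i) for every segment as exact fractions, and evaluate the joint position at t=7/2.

  seg 0: a=3 b=-895/132 c=0 d=367/528
  seg 1: a=-5 b=103/66 c=367/88 d=-457/264
  seg 2: a=-1 b=113/24 c=-45/44 d=-181/264
  seg 3: a=2 b=20/33 c=-271/88 d=271/528
S(7/2) = 713/704

Δ: Δ0=-4, Δ1=4, Δ2=3, Δ3=-7/2
row 1: diag=6, rhs=48; c'=1/6, d'=8
row 2: denom=4−1·1/6=23/6; d'=(-6−1·8)/(23/6)=-84/23
row 3: denom=6−1·6/23=132/23; d'=(-39−1·-84/23)/(132/23)=-271/44
back: M3=-271/44
back: M2=-84/23−6/23·-271/44=-45/22
back: M1=8−1/6·-45/22=367/44
M: M0=0, M1=367/44, M2=-45/22, M3=-271/44, M4=0
seg 0: a=3, c=M0/2=0, d=(M1−M0)/(6·2)=367/528, b=Δ0−h0·(2M0+M1)/6=-895/132
seg 1: a=-5, c=M1/2=367/88, d=(M2−M1)/(6·1)=-457/264, b=Δ1−h1·(2M1+M2)/6=103/66
seg 2: a=-1, c=M2/2=-45/44, d=(M3−M2)/(6·1)=-181/264, b=Δ2−h2·(2M2+M3)/6=113/24
seg 3: a=2, c=M3/2=-271/88, d=(M4−M3)/(6·2)=271/528, b=Δ3−h3·(2M3+M4)/6=20/33
t_q=7/2 → seg 2, τ=1/2; S=-1+113/24·τ+-45/44·τ²+-181/264·τ³=713/704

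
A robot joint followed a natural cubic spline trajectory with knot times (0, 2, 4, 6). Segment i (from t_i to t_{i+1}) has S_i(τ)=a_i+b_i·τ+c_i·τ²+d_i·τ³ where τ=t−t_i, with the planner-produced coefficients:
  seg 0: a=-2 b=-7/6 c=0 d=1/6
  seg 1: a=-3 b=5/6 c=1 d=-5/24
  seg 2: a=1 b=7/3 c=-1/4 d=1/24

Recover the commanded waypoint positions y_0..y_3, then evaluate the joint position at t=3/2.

y_0 = S_0(0) = a_0 = -2
y_1 = S_1(0) = a_1 = -3
y_2 = S_2(0) = a_2 = 1
y_3 = S_2(2) = 5
t_q=3/2 is in segment 0 (τ=3/2); S_0(τ)=-51/16

y_0=-2 y_1=-3 y_2=1 y_3=5
S(3/2) = -51/16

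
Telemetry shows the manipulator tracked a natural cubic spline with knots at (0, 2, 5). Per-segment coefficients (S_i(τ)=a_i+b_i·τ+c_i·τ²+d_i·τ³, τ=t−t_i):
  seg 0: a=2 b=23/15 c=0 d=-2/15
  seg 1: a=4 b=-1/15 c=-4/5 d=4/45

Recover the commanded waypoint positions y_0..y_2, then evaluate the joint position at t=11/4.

y_0 = S_0(0) = a_0 = 2
y_1 = S_1(0) = a_1 = 4
y_2 = S_1(3) = -1
t_q=11/4 is in segment 1 (τ=3/4); S_1(τ)=283/80

y_0=2 y_1=4 y_2=-1
S(11/4) = 283/80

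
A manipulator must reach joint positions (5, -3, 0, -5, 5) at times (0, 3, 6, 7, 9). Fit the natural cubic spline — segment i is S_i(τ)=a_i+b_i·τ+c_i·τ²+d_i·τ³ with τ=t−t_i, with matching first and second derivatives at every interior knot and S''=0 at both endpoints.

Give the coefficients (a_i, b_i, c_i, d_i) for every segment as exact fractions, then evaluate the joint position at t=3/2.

Δ: Δ0=-8/3, Δ1=1, Δ2=-5, Δ3=5
row 1: diag=12, rhs=22; c'=1/4, d'=11/6
row 2: denom=8−3·1/4=29/4; d'=(-36−3·11/6)/(29/4)=-166/29
row 3: denom=6−1·4/29=170/29; d'=(60−1·-166/29)/(170/29)=953/85
back: M3=953/85
back: M2=-166/29−4/29·953/85=-618/85
back: M1=11/6−1/4·-618/85=931/255
M: M0=0, M1=931/255, M2=-618/85, M3=953/85, M4=0
seg 0: a=5, c=M0/2=0, d=(M1−M0)/(6·3)=931/4590, b=Δ0−h0·(2M0+M1)/6=-2291/510
seg 1: a=-3, c=M1/2=931/510, d=(M2−M1)/(6·3)=-557/918, b=Δ1−h1·(2M1+M2)/6=251/255
seg 2: a=0, c=M2/2=-309/85, d=(M3−M2)/(6·1)=1571/510, b=Δ2−h2·(2M2+M3)/6=-2267/510
seg 3: a=-5, c=M3/2=953/170, d=(M4−M3)/(6·2)=-953/1020, b=Δ3−h3·(2M3+M4)/6=-631/255
t_q=3/2 → seg 0, τ=3/2; S=5+-2291/510·τ+0·τ²+931/4590·τ³=-1433/1360

  seg 0: a=5 b=-2291/510 c=0 d=931/4590
  seg 1: a=-3 b=251/255 c=931/510 d=-557/918
  seg 2: a=0 b=-2267/510 c=-309/85 d=1571/510
  seg 3: a=-5 b=-631/255 c=953/170 d=-953/1020
S(3/2) = -1433/1360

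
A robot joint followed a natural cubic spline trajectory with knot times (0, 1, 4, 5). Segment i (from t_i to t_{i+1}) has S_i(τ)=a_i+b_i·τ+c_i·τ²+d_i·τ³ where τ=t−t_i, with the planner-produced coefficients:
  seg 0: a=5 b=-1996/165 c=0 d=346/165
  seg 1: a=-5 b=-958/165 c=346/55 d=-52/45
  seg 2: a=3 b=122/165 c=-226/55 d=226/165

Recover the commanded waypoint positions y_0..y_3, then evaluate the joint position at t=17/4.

y_0 = S_0(0) = a_0 = 5
y_1 = S_1(0) = a_1 = -5
y_2 = S_2(0) = a_2 = 3
y_3 = S_2(1) = 1
t_q=17/4 is in segment 2 (τ=1/4); S_2(τ)=5191/1760

y_0=5 y_1=-5 y_2=3 y_3=1
S(17/4) = 5191/1760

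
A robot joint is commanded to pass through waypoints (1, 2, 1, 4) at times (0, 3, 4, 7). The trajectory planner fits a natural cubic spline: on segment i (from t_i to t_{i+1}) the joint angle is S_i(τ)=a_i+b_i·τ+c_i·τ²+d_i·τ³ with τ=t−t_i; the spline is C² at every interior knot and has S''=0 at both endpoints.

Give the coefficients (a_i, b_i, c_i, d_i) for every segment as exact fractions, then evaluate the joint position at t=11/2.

  seg 0: a=1 b=59/63 c=0 d=-38/567
  seg 1: a=2 b=-55/63 c=-38/63 d=10/21
  seg 2: a=1 b=-41/63 c=52/63 d=-52/567
S(11/2) = 11/7

Δ: Δ0=1/3, Δ1=-1, Δ2=1
row 1: diag=8, rhs=-8; c'=1/8, d'=-1
row 2: denom=8−1·1/8=63/8; d'=(12−1·-1)/(63/8)=104/63
back: M2=104/63
back: M1=-1−1/8·104/63=-76/63
M: M0=0, M1=-76/63, M2=104/63, M3=0
seg 0: a=1, c=M0/2=0, d=(M1−M0)/(6·3)=-38/567, b=Δ0−h0·(2M0+M1)/6=59/63
seg 1: a=2, c=M1/2=-38/63, d=(M2−M1)/(6·1)=10/21, b=Δ1−h1·(2M1+M2)/6=-55/63
seg 2: a=1, c=M2/2=52/63, d=(M3−M2)/(6·3)=-52/567, b=Δ2−h2·(2M2+M3)/6=-41/63
t_q=11/2 → seg 2, τ=3/2; S=1+-41/63·τ+52/63·τ²+-52/567·τ³=11/7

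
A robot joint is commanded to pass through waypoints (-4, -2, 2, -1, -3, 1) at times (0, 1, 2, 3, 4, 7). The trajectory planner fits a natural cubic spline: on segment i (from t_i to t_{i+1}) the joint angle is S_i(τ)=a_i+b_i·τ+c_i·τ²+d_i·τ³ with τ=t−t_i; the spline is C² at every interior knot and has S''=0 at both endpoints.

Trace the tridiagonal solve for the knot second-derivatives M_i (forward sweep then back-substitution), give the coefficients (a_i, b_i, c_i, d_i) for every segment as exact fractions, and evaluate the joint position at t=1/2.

Δ: Δ0=2, Δ1=4, Δ2=-3, Δ3=-2, Δ4=4/3
row 1: diag=4, rhs=12; c'=1/4, d'=3
row 2: denom=4−1·1/4=15/4; d'=(-42−1·3)/(15/4)=-12
row 3: denom=4−1·4/15=56/15; d'=(6−1·-12)/(56/15)=135/28
row 4: denom=8−1·15/56=433/56; d'=(20−1·135/28)/(433/56)=850/433
back: M4=850/433
back: M3=135/28−15/56·850/433=1860/433
back: M2=-12−4/15·1860/433=-5692/433
back: M1=3−1/4·-5692/433=2722/433
M: M0=0, M1=2722/433, M2=-5692/433, M3=1860/433, M4=850/433, M5=0
seg 0: a=-4, c=M0/2=0, d=(M1−M0)/(6·1)=1361/1299, b=Δ0−h0·(2M0+M1)/6=1237/1299
seg 1: a=-2, c=M1/2=1361/433, d=(M2−M1)/(6·1)=-4207/1299, b=Δ1−h1·(2M1+M2)/6=5320/1299
seg 2: a=2, c=M2/2=-2846/433, d=(M3−M2)/(6·1)=3776/1299, b=Δ2−h2·(2M2+M3)/6=865/1299
seg 3: a=-1, c=M3/2=930/433, d=(M4−M3)/(6·1)=-505/1299, b=Δ3−h3·(2M3+M4)/6=-4883/1299
seg 4: a=-3, c=M4/2=425/433, d=(M5−M4)/(6·3)=-425/3897, b=Δ4−h4·(2M4+M5)/6=-818/1299
t_q=1/2 → seg 0, τ=1/2; S=-4+1237/1299·τ+0·τ²+1361/1299·τ³=-11753/3464

  seg 0: a=-4 b=1237/1299 c=0 d=1361/1299
  seg 1: a=-2 b=5320/1299 c=1361/433 d=-4207/1299
  seg 2: a=2 b=865/1299 c=-2846/433 d=3776/1299
  seg 3: a=-1 b=-4883/1299 c=930/433 d=-505/1299
  seg 4: a=-3 b=-818/1299 c=425/433 d=-425/3897
S(1/2) = -11753/3464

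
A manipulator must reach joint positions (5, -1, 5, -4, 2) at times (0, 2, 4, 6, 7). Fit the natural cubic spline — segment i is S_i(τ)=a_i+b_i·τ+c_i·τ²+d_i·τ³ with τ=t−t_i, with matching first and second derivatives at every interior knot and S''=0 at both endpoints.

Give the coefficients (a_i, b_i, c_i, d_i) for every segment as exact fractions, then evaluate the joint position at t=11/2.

  seg 0: a=5 b=-222/41 c=0 d=99/164
  seg 1: a=-1 b=75/41 c=297/82 d=-249/164
  seg 2: a=5 b=-78/41 c=-225/41 d=687/328
  seg 3: a=-4 b=105/82 c=1161/164 d=-387/164
S(11/2) = -8219/2624

Δ: Δ0=-3, Δ1=3, Δ2=-9/2, Δ3=6
row 1: diag=8, rhs=36; c'=1/4, d'=9/2
row 2: denom=8−2·1/4=15/2; d'=(-45−2·9/2)/(15/2)=-36/5
row 3: denom=6−2·4/15=82/15; d'=(63−2·-36/5)/(82/15)=1161/82
back: M3=1161/82
back: M2=-36/5−4/15·1161/82=-450/41
back: M1=9/2−1/4·-450/41=297/41
M: M0=0, M1=297/41, M2=-450/41, M3=1161/82, M4=0
seg 0: a=5, c=M0/2=0, d=(M1−M0)/(6·2)=99/164, b=Δ0−h0·(2M0+M1)/6=-222/41
seg 1: a=-1, c=M1/2=297/82, d=(M2−M1)/(6·2)=-249/164, b=Δ1−h1·(2M1+M2)/6=75/41
seg 2: a=5, c=M2/2=-225/41, d=(M3−M2)/(6·2)=687/328, b=Δ2−h2·(2M2+M3)/6=-78/41
seg 3: a=-4, c=M3/2=1161/164, d=(M4−M3)/(6·1)=-387/164, b=Δ3−h3·(2M3+M4)/6=105/82
t_q=11/2 → seg 2, τ=3/2; S=5+-78/41·τ+-225/41·τ²+687/328·τ³=-8219/2624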